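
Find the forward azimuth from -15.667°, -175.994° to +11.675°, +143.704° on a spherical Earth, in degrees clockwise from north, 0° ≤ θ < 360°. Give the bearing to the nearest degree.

Δλ = 143.704 − -175.994 = 319.698°; wrapped into (−180°, 180°]: -40.302°.
θ = atan2( sin Δλ · cos φ₂ , cos φ₁ · sin φ₂ − sin φ₁ · cos φ₂ · cos Δλ )
  = atan2(-0.63343, 0.39653) = -57.953° → normalised to [0°, 360°): 302.047°.

302°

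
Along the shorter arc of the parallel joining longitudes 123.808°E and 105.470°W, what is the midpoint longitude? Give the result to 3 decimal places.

170.831°W

Signed shortest Δλ from +123.808° to -105.470° is +130.722°.
Midpoint longitude = +123.808° + (+130.722°)/2 = +123.808° + 65.361° = +189.169°.
Normalise into (−180°, 180°]: -170.831°.
(The naïve average (+123.808 + -105.470)/2 = 9.169° is on the wrong side of the globe.)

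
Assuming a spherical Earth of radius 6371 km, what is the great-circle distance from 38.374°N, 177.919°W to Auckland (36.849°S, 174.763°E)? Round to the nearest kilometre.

Δλ = 174.763 − -177.919 = 352.682°; wrapped into (−180°, 180°]: -7.318°.
Δφ = -36.849 − 38.374 = -75.223°.
a = sin²(Δφ/2) + cos φ₁ · cos φ₂ · sin²(Δλ/2) = 0.375026.
c = 2·atan2(√a, √(1−a)) = 1.31817 rad → d = 6371·c ≈ 8398.06 km.

8398 km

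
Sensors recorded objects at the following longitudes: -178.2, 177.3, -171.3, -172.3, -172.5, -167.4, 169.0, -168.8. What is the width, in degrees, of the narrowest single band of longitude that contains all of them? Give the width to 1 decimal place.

Sort the longitudes: -178.2°, -172.5°, -172.3°, -171.3°, -168.8°, -167.4°, +169.0°, +177.3°.
Eastward gaps between consecutive values (wrapping around): 5.7°, 0.2°, 1.0°, 2.5°, 1.4°, 336.4°, 8.3°, 4.5°.
Largest gap = 336.4° ⇒ minimal covering band is its complement: 360° − 336.4° = 23.6°.
Band runs from +169.0° eastward to -167.4°, crossing the antimeridian.

23.6°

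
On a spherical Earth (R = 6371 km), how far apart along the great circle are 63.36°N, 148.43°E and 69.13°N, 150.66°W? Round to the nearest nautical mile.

1447 nmi

Δλ = -150.66 − 148.43 = -299.09°; wrapped into (−180°, 180°]: 60.91°.
Δφ = 69.13 − 63.36 = 5.77°.
a = sin²(Δφ/2) + cos φ₁ · cos φ₂ · sin²(Δλ/2) = 0.043571.
c = 2·atan2(√a, √(1−a)) = 0.42057 rad → d = 6371·c ≈ 2679.42 km ≈ 1446.77 nmi.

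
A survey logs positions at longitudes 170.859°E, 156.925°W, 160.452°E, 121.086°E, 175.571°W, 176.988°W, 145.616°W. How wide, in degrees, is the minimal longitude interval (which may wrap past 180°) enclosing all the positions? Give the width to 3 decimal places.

93.298°

Sort the longitudes: -176.988°, -175.571°, -156.925°, -145.616°, +121.086°, +160.452°, +170.859°.
Eastward gaps between consecutive values (wrapping around): 1.417°, 18.646°, 11.309°, 266.702°, 39.366°, 10.407°, 12.153°.
Largest gap = 266.702° ⇒ minimal covering band is its complement: 360° − 266.702° = 93.298°.
Band runs from +121.086° eastward to -145.616°, crossing the antimeridian.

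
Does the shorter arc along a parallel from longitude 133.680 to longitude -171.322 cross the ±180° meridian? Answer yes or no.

Naïve |-171.322 − 133.680| = 305.002° > 180°, so the shorter arc goes the other way round — across 180°.
Signed shortest Δλ = ((-171.322 − 133.680 + 180) mod 360) − 180 = 54.998°.
Going east by 54.998° from +133.680° passes through 180° before reaching -171.322°.

Yes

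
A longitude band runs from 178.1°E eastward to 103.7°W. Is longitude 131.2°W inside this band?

Band width going east from +178.1° to -103.7°: ((-103.7 − 178.1) mod 360) = 78.2°.
Offset of -131.2° east of the west edge: ((-131.2 − 178.1) mod 360) = 50.7°.
50.7° ≤ 78.2° ⇒ inside.

Yes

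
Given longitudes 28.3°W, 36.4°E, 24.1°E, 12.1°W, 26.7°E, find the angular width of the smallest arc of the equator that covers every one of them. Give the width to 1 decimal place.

Sort the longitudes: -28.3°, -12.1°, +24.1°, +26.7°, +36.4°.
Eastward gaps between consecutive values (wrapping around): 16.2°, 36.2°, 2.6°, 9.7°, 295.3°.
Largest gap = 295.3° ⇒ minimal covering band is its complement: 360° − 295.3° = 64.7°.
Band runs from -28.3° eastward to +36.4°.

64.7°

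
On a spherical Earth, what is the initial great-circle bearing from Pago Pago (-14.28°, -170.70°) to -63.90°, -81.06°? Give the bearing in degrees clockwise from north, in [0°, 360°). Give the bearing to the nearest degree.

153°

Δλ = -81.06 − -170.70 = 89.64°.
θ = atan2( sin Δλ · cos φ₂ , cos φ₁ · sin φ₂ − sin φ₁ · cos φ₂ · cos Δλ )
  = atan2(0.43993, -0.86960) = 153.165° → normalised to [0°, 360°): 153.165°.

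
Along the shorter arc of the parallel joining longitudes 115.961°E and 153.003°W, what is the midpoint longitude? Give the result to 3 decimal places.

Signed shortest Δλ from +115.961° to -153.003° is +91.036°.
Midpoint longitude = +115.961° + (+91.036°)/2 = +115.961° + 45.518° = +161.479°.
(The naïve average (+115.961 + -153.003)/2 = -18.521° is on the wrong side of the globe.)

161.479°E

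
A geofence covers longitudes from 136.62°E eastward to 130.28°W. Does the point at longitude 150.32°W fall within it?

Yes

Band width going east from +136.62° to -130.28°: ((-130.28 − 136.62) mod 360) = 93.10°.
Offset of -150.32° east of the west edge: ((-150.32 − 136.62) mod 360) = 73.06°.
73.06° ≤ 93.10° ⇒ inside.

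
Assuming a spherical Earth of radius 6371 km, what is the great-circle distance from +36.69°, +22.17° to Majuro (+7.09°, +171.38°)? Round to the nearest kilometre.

14186 km

Δλ = 171.38 − 22.17 = 149.21°.
Δφ = 7.09 − 36.69 = -29.60°.
a = sin²(Δφ/2) + cos φ₁ · cos φ₂ · sin²(Δλ/2) = 0.804920.
c = 2·atan2(√a, √(1−a)) = 2.22666 rad → d = 6371·c ≈ 14186.02 km.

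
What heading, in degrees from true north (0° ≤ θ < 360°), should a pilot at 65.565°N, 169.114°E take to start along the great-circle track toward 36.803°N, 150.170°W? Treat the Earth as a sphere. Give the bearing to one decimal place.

120.3°

Δλ = -150.170 − 169.114 = -319.284°; wrapped into (−180°, 180°]: 40.716°.
θ = atan2( sin Δλ · cos φ₂ , cos φ₁ · sin φ₂ − sin φ₁ · cos φ₂ · cos Δλ )
  = atan2(0.52230, -0.30472) = 120.260° → normalised to [0°, 360°): 120.260°.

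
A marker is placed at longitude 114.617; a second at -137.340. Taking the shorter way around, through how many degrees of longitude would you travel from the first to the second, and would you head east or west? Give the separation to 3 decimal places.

Raw difference: -137.340 − 114.617 = -251.957°.
Normalise into (−180°, 180°]: -251.957° + 360° = 108.043°.
Positive ⇒ the second point lies to the east; separation 108.043°.

108.043° east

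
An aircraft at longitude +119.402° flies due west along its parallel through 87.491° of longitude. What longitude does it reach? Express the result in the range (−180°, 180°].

Start at +119.402°; shift −87.491° → +31.911°.
+31.911° already lies in (−180°, 180°].

+31.911°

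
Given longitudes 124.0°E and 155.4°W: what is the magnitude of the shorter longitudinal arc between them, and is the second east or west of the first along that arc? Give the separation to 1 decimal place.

Raw difference: -155.4 − 124.0 = -279.4°.
Normalise into (−180°, 180°]: -279.4° + 360° = 80.6°.
Positive ⇒ the second point lies to the east; separation 80.6°.

80.6° east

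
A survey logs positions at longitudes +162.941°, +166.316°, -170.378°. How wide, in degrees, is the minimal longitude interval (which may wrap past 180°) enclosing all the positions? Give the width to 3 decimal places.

26.681°

Sort the longitudes: -170.378°, +162.941°, +166.316°.
Eastward gaps between consecutive values (wrapping around): 333.319°, 3.375°, 23.306°.
Largest gap = 333.319° ⇒ minimal covering band is its complement: 360° − 333.319° = 26.681°.
Band runs from +162.941° eastward to -170.378°, crossing the antimeridian.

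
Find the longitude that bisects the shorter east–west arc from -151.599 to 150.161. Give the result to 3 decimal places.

Signed shortest Δλ from -151.599° to +150.161° is -58.240°.
Midpoint longitude = -151.599° + (-58.240°)/2 = -151.599° − 29.120° = -180.719°.
Normalise into (−180°, 180°]: +179.281°.
(The naïve average (-151.599 + +150.161)/2 = -0.719° is on the wrong side of the globe.)

+179.281°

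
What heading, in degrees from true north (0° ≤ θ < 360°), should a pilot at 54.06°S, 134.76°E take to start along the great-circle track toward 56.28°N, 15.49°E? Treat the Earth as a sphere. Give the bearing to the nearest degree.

Δλ = 15.49 − 134.76 = -119.27°.
θ = atan2( sin Δλ · cos φ₂ , cos φ₁ · sin φ₂ − sin φ₁ · cos φ₂ · cos Δλ )
  = atan2(-0.48426, 0.26844) = -60.999° → normalised to [0°, 360°): 299.001°.

299°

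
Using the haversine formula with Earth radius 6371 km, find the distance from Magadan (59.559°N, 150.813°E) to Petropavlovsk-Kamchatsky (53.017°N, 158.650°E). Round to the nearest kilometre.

872 km

Δλ = 158.650 − 150.813 = 7.837°.
Δφ = 53.017 − 59.559 = -6.542°.
a = sin²(Δφ/2) + cos φ₁ · cos φ₂ · sin²(Δλ/2) = 0.004679.
c = 2·atan2(√a, √(1−a)) = 0.13691 rad → d = 6371·c ≈ 872.28 km.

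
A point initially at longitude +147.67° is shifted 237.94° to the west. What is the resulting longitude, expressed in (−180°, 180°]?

-90.27°

Start at +147.67°; shift −237.94° → -90.27°.
-90.27° already lies in (−180°, 180°].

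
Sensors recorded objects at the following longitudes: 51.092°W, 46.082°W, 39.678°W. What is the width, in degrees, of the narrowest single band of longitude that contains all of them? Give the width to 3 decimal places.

11.414°

Sort the longitudes: -51.092°, -46.082°, -39.678°.
Eastward gaps between consecutive values (wrapping around): 5.010°, 6.404°, 348.586°.
Largest gap = 348.586° ⇒ minimal covering band is its complement: 360° − 348.586° = 11.414°.
Band runs from -51.092° eastward to -39.678°.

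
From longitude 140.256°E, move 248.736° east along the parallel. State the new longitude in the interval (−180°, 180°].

28.992°E

Start at +140.256°; shift +248.736° → +388.992°.
+388.992° lies outside (−180°, 180°]; subtract 360° → +28.992°.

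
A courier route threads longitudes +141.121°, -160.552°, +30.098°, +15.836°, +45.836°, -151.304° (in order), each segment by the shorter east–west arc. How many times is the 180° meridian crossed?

3

Leg 1: +141.121° → -160.552°, shortest Δλ = 58.327° (east) — crosses 180°.
Leg 2: -160.552° → +30.098°, shortest Δλ = -169.35° (west) — crosses 180°.
Leg 3: +30.098° → +15.836°, shortest Δλ = -14.262° (west) — does not cross 180°.
Leg 4: +15.836° → +45.836°, shortest Δλ = 30.0° (east) — does not cross 180°.
Leg 5: +45.836° → -151.304°, shortest Δλ = 162.86° (east) — crosses 180°.
Total crossings: 3.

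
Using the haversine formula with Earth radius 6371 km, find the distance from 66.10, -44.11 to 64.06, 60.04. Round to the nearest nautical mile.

2332 nmi

Δλ = 60.04 − -44.11 = 104.15°.
Δφ = 64.06 − 66.10 = -2.04°.
a = sin²(Δφ/2) + cos φ₁ · cos φ₂ · sin²(Δλ/2) = 0.110589.
c = 2·atan2(√a, √(1−a)) = 0.67801 rad → d = 6371·c ≈ 4319.61 km ≈ 2332.40 nmi.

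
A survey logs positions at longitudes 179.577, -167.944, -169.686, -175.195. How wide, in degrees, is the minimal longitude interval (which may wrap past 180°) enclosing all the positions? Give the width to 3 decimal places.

Sort the longitudes: -175.195°, -169.686°, -167.944°, +179.577°.
Eastward gaps between consecutive values (wrapping around): 5.509°, 1.742°, 347.521°, 5.228°.
Largest gap = 347.521° ⇒ minimal covering band is its complement: 360° − 347.521° = 12.479°.
Band runs from +179.577° eastward to -167.944°, crossing the antimeridian.

12.479°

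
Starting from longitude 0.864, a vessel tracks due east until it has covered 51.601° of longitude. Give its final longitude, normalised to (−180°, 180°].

+52.465°

Start at +0.864°; shift +51.601° → +52.465°.
+52.465° already lies in (−180°, 180°].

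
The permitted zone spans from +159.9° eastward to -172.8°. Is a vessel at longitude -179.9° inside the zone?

Band width going east from +159.9° to -172.8°: ((-172.8 − 159.9) mod 360) = 27.3°.
Offset of -179.9° east of the west edge: ((-179.9 − 159.9) mod 360) = 20.2°.
20.2° ≤ 27.3° ⇒ inside.

Yes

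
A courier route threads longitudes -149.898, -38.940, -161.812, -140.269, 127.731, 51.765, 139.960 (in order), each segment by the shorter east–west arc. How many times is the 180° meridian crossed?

Leg 1: -149.898° → -38.940°, shortest Δλ = 110.958° (east) — does not cross 180°.
Leg 2: -38.940° → -161.812°, shortest Δλ = -122.872° (west) — does not cross 180°.
Leg 3: -161.812° → -140.269°, shortest Δλ = 21.543° (east) — does not cross 180°.
Leg 4: -140.269° → +127.731°, shortest Δλ = -92.0° (west) — crosses 180°.
Leg 5: +127.731° → +51.765°, shortest Δλ = -75.966° (west) — does not cross 180°.
Leg 6: +51.765° → +139.960°, shortest Δλ = 88.195° (east) — does not cross 180°.
Total crossings: 1.

1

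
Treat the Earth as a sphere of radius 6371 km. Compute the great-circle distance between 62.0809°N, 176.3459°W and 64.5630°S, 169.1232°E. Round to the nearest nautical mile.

7631 nmi

Δλ = 169.1232 − -176.3459 = 345.4691°; wrapped into (−180°, 180°]: -14.5309°.
Δφ = -64.5630 − 62.0809 = -126.6439°.
a = sin²(Δφ/2) + cos φ₁ · cos φ₂ · sin²(Δλ/2) = 0.801636.
c = 2·atan2(√a, √(1−a)) = 2.21839 rad → d = 6371·c ≈ 14133.39 km ≈ 7631.42 nmi.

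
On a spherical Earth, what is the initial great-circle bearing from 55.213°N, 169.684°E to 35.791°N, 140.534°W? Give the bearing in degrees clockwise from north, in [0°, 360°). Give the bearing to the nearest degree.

Δλ = -140.534 − 169.684 = -310.218°; wrapped into (−180°, 180°]: 49.782°.
θ = atan2( sin Δλ · cos φ₂ , cos φ₁ · sin φ₂ − sin φ₁ · cos φ₂ · cos Δλ )
  = atan2(0.61939, -0.09649) = 98.855° → normalised to [0°, 360°): 98.855°.

99°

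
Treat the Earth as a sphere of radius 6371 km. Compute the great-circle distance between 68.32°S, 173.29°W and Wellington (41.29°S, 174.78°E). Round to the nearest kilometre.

3089 km

Δλ = 174.78 − -173.29 = 348.07°; wrapped into (−180°, 180°]: -11.93°.
Δφ = -41.29 − -68.32 = 27.03°.
a = sin²(Δφ/2) + cos φ₁ · cos φ₂ · sin²(Δλ/2) = 0.057613.
c = 2·atan2(√a, √(1−a)) = 0.48479 rad → d = 6371·c ≈ 3088.59 km.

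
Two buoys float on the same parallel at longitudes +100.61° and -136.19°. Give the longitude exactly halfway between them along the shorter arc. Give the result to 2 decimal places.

+162.21°

Signed shortest Δλ from +100.61° to -136.19° is +123.20°.
Midpoint longitude = +100.61° + (+123.20°)/2 = +100.61° + 61.60° = +162.21°.
(The naïve average (+100.61 + -136.19)/2 = -17.79° is on the wrong side of the globe.)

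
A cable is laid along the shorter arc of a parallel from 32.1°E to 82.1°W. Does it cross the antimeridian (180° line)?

Signed shortest Δλ = ((-82.1 − 32.1 + 180) mod 360) − 180 = -114.2°.
Going west by 114.2° from +32.1° reaches -82.1° without touching 180°.

No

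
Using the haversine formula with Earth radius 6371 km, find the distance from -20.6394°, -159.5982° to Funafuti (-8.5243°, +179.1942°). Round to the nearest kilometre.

2645 km

Δλ = 179.1942 − -159.5982 = 338.7924°; wrapped into (−180°, 180°]: -21.2076°.
Δφ = -8.5243 − -20.6394 = 12.1151°.
a = sin²(Δφ/2) + cos φ₁ · cos φ₂ · sin²(Δλ/2) = 0.042475.
c = 2·atan2(√a, √(1−a)) = 0.41516 rad → d = 6371·c ≈ 2645.00 km.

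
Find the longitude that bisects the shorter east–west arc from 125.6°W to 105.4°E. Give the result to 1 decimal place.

169.9°E

Signed shortest Δλ from -125.6° to +105.4° is -129.0°.
Midpoint longitude = -125.6° + (-129.0°)/2 = -125.6° − 64.5° = -190.1°.
Normalise into (−180°, 180°]: +169.9°.
(The naïve average (-125.6 + +105.4)/2 = -10.1° is on the wrong side of the globe.)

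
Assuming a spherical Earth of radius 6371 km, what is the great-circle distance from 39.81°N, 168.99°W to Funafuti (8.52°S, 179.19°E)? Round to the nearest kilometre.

Δλ = 179.19 − -168.99 = 348.18°; wrapped into (−180°, 180°]: -11.82°.
Δφ = -8.52 − 39.81 = -48.33°.
a = sin²(Δφ/2) + cos φ₁ · cos φ₂ · sin²(Δλ/2) = 0.175635.
c = 2·atan2(√a, √(1−a)) = 0.86488 rad → d = 6371·c ≈ 5510.16 km.

5510 km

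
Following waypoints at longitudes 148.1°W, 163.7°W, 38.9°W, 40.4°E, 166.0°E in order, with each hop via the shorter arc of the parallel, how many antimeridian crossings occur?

Leg 1: -148.1° → -163.7°, shortest Δλ = -15.6° (west) — does not cross 180°.
Leg 2: -163.7° → -38.9°, shortest Δλ = 124.8° (east) — does not cross 180°.
Leg 3: -38.9° → +40.4°, shortest Δλ = 79.3° (east) — does not cross 180°.
Leg 4: +40.4° → +166.0°, shortest Δλ = 125.6° (east) — does not cross 180°.
Total crossings: 0.

0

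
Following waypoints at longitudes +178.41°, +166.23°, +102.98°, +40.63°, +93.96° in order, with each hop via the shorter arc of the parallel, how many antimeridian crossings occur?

0

Leg 1: +178.41° → +166.23°, shortest Δλ = -12.18° (west) — does not cross 180°.
Leg 2: +166.23° → +102.98°, shortest Δλ = -63.25° (west) — does not cross 180°.
Leg 3: +102.98° → +40.63°, shortest Δλ = -62.35° (west) — does not cross 180°.
Leg 4: +40.63° → +93.96°, shortest Δλ = 53.33° (east) — does not cross 180°.
Total crossings: 0.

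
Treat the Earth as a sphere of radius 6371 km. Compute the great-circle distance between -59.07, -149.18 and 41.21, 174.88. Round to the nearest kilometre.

11631 km

Δλ = 174.88 − -149.18 = 324.06°; wrapped into (−180°, 180°]: -35.94°.
Δφ = 41.21 − -59.07 = 100.28°.
a = sin²(Δφ/2) + cos φ₁ · cos φ₂ · sin²(Δλ/2) = 0.626035.
c = 2·atan2(√a, √(1−a)) = 1.82561 rad → d = 6371·c ≈ 11630.99 km.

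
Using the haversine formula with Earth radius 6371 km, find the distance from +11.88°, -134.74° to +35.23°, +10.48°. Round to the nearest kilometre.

13625 km

Δλ = 10.48 − -134.74 = 145.22°.
Δφ = 35.23 − 11.88 = 23.35°.
a = sin²(Δφ/2) + cos φ₁ · cos φ₂ · sin²(Δλ/2) = 0.768894.
c = 2·atan2(√a, √(1−a)) = 2.13861 rad → d = 6371·c ≈ 13625.07 km.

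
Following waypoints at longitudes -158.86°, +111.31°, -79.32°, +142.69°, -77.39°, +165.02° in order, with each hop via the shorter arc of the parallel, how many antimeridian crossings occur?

5

Leg 1: -158.86° → +111.31°, shortest Δλ = -89.83° (west) — crosses 180°.
Leg 2: +111.31° → -79.32°, shortest Δλ = 169.37° (east) — crosses 180°.
Leg 3: -79.32° → +142.69°, shortest Δλ = -137.99° (west) — crosses 180°.
Leg 4: +142.69° → -77.39°, shortest Δλ = 139.92° (east) — crosses 180°.
Leg 5: -77.39° → +165.02°, shortest Δλ = -117.59° (west) — crosses 180°.
Total crossings: 5.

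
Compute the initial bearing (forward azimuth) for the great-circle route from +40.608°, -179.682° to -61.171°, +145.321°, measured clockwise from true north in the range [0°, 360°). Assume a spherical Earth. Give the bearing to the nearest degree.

Δλ = 145.321 − -179.682 = 325.003°; wrapped into (−180°, 180°]: -34.997°.
θ = atan2( sin Δλ · cos φ₂ , cos φ₁ · sin φ₂ − sin φ₁ · cos φ₂ · cos Δλ )
  = atan2(-0.27656, -0.92219) = -163.307° → normalised to [0°, 360°): 196.693°.

197°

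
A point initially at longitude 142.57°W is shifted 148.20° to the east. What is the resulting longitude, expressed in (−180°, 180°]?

5.63°E

Start at -142.57°; shift +148.20° → +5.63°.
+5.63° already lies in (−180°, 180°].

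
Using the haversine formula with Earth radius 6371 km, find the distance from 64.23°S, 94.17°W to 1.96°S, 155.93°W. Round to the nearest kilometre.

8487 km

Δλ = -155.93 − -94.17 = -61.76°.
Δφ = -1.96 − -64.23 = 62.27°.
a = sin²(Δφ/2) + cos φ₁ · cos φ₂ · sin²(Δλ/2) = 0.381803.
c = 2·atan2(√a, √(1−a)) = 1.33214 rad → d = 6371·c ≈ 8487.09 km.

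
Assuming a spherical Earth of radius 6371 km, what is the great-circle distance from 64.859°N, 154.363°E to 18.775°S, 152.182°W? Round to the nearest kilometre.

Δλ = -152.182 − 154.363 = -306.545°; wrapped into (−180°, 180°]: 53.455°.
Δφ = -18.775 − 64.859 = -83.634°.
a = sin²(Δφ/2) + cos φ₁ · cos φ₂ · sin²(Δλ/2) = 0.525923.
c = 2·atan2(√a, √(1−a)) = 1.62267 rad → d = 6371·c ≈ 10338.00 km.

10338 km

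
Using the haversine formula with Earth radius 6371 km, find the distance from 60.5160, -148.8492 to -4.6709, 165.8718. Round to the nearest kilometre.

Δλ = 165.8718 − -148.8492 = 314.7210°; wrapped into (−180°, 180°]: -45.2790°.
Δφ = -4.6709 − 60.5160 = -65.1869°.
a = sin²(Δφ/2) + cos φ₁ · cos φ₂ · sin²(Δλ/2) = 0.362856.
c = 2·atan2(√a, √(1−a)) = 1.29295 rad → d = 6371·c ≈ 8237.36 km.

8237 km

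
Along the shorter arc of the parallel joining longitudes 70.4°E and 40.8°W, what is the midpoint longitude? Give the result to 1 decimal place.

Signed shortest Δλ from +70.4° to -40.8° is -111.2°.
Midpoint longitude = +70.4° + (-111.2°)/2 = +70.4° − 55.6° = +14.8°.

14.8°E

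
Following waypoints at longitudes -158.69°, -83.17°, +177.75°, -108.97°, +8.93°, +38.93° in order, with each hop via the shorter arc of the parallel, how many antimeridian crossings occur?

Leg 1: -158.69° → -83.17°, shortest Δλ = 75.52° (east) — does not cross 180°.
Leg 2: -83.17° → +177.75°, shortest Δλ = -99.08° (west) — crosses 180°.
Leg 3: +177.75° → -108.97°, shortest Δλ = 73.28° (east) — crosses 180°.
Leg 4: -108.97° → +8.93°, shortest Δλ = 117.9° (east) — does not cross 180°.
Leg 5: +8.93° → +38.93°, shortest Δλ = 30.0° (east) — does not cross 180°.
Total crossings: 2.

2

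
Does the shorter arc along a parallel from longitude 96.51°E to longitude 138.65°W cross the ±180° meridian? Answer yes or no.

Naïve |-138.65 − 96.51| = 235.16° > 180°, so the shorter arc goes the other way round — across 180°.
Signed shortest Δλ = ((-138.65 − 96.51 + 180) mod 360) − 180 = 124.84°.
Going east by 124.84° from +96.51° passes through 180° before reaching -138.65°.

Yes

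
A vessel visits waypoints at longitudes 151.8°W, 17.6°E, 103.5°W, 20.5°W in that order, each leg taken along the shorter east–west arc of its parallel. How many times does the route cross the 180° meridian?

Leg 1: -151.8° → +17.6°, shortest Δλ = 169.4° (east) — does not cross 180°.
Leg 2: +17.6° → -103.5°, shortest Δλ = -121.1° (west) — does not cross 180°.
Leg 3: -103.5° → -20.5°, shortest Δλ = 83.0° (east) — does not cross 180°.
Total crossings: 0.

0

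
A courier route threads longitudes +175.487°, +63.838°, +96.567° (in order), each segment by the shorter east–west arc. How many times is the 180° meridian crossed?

Leg 1: +175.487° → +63.838°, shortest Δλ = -111.649° (west) — does not cross 180°.
Leg 2: +63.838° → +96.567°, shortest Δλ = 32.729° (east) — does not cross 180°.
Total crossings: 0.

0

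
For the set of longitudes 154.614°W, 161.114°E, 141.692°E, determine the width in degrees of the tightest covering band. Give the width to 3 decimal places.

63.694°

Sort the longitudes: -154.614°, +141.692°, +161.114°.
Eastward gaps between consecutive values (wrapping around): 296.306°, 19.422°, 44.272°.
Largest gap = 296.306° ⇒ minimal covering band is its complement: 360° − 296.306° = 63.694°.
Band runs from +141.692° eastward to -154.614°, crossing the antimeridian.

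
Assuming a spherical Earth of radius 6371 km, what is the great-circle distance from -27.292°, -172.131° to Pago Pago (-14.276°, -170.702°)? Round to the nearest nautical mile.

786 nmi

Δλ = -170.702 − -172.131 = 1.429°.
Δφ = -14.276 − -27.292 = 13.016°.
a = sin²(Δφ/2) + cos φ₁ · cos φ₂ · sin²(Δλ/2) = 0.012980.
c = 2·atan2(√a, √(1−a)) = 0.22836 rad → d = 6371·c ≈ 1454.87 km ≈ 785.57 nmi.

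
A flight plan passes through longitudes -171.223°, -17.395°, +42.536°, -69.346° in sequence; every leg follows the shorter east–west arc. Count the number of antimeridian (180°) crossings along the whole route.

0

Leg 1: -171.223° → -17.395°, shortest Δλ = 153.828° (east) — does not cross 180°.
Leg 2: -17.395° → +42.536°, shortest Δλ = 59.931° (east) — does not cross 180°.
Leg 3: +42.536° → -69.346°, shortest Δλ = -111.882° (west) — does not cross 180°.
Total crossings: 0.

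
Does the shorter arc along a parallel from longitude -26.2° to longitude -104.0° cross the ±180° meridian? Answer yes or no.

No

Signed shortest Δλ = ((-104.0 − -26.2 + 180) mod 360) − 180 = -77.8°.
Going west by 77.8° from -26.2° reaches -104.0° without touching 180°.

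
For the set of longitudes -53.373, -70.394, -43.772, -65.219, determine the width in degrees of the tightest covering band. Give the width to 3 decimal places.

26.622°

Sort the longitudes: -70.394°, -65.219°, -53.373°, -43.772°.
Eastward gaps between consecutive values (wrapping around): 5.175°, 11.846°, 9.601°, 333.378°.
Largest gap = 333.378° ⇒ minimal covering band is its complement: 360° − 333.378° = 26.622°.
Band runs from -70.394° eastward to -43.772°.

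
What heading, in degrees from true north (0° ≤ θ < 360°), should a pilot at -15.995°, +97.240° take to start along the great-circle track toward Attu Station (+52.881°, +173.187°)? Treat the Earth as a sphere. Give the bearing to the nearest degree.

36°

Δλ = 173.187 − 97.240 = 75.947°.
θ = atan2( sin Δλ · cos φ₂ , cos φ₁ · sin φ₂ − sin φ₁ · cos φ₂ · cos Δλ )
  = atan2(0.58541, 0.80689) = 35.961° → normalised to [0°, 360°): 35.961°.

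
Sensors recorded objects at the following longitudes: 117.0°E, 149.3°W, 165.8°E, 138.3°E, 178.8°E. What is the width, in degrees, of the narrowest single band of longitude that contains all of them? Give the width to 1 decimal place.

93.7°

Sort the longitudes: -149.3°, +117.0°, +138.3°, +165.8°, +178.8°.
Eastward gaps between consecutive values (wrapping around): 266.3°, 21.3°, 27.5°, 13.0°, 31.9°.
Largest gap = 266.3° ⇒ minimal covering band is its complement: 360° − 266.3° = 93.7°.
Band runs from +117.0° eastward to -149.3°, crossing the antimeridian.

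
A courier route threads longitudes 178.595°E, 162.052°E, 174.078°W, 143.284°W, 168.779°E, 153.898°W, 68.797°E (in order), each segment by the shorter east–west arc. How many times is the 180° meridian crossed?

Leg 1: +178.595° → +162.052°, shortest Δλ = -16.543° (west) — does not cross 180°.
Leg 2: +162.052° → -174.078°, shortest Δλ = 23.87° (east) — crosses 180°.
Leg 3: -174.078° → -143.284°, shortest Δλ = 30.794° (east) — does not cross 180°.
Leg 4: -143.284° → +168.779°, shortest Δλ = -47.937° (west) — crosses 180°.
Leg 5: +168.779° → -153.898°, shortest Δλ = 37.323° (east) — crosses 180°.
Leg 6: -153.898° → +68.797°, shortest Δλ = -137.305° (west) — crosses 180°.
Total crossings: 4.

4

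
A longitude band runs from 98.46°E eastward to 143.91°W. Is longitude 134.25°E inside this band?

Band width going east from +98.46° to -143.91°: ((-143.91 − 98.46) mod 360) = 117.63°.
Offset of +134.25° east of the west edge: ((134.25 − 98.46) mod 360) = 35.79°.
35.79° ≤ 117.63° ⇒ inside.

Yes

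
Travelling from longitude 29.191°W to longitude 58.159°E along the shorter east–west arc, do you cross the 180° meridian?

Signed shortest Δλ = ((58.159 − -29.191 + 180) mod 360) − 180 = 87.35°.
Going east by 87.35° from -29.191° reaches +58.159° without touching 180°.

No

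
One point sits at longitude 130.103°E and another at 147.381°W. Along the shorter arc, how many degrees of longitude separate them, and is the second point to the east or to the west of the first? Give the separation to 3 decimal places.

Raw difference: -147.381 − 130.103 = -277.484°.
Normalise into (−180°, 180°]: -277.484° + 360° = 82.516°.
Positive ⇒ the second point lies to the east; separation 82.516°.

82.516° east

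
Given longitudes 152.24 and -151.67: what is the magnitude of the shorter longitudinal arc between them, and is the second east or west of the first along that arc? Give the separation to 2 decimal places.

Raw difference: -151.67 − 152.24 = -303.91°.
Normalise into (−180°, 180°]: -303.91° + 360° = 56.09°.
Positive ⇒ the second point lies to the east; separation 56.09°.

56.09° east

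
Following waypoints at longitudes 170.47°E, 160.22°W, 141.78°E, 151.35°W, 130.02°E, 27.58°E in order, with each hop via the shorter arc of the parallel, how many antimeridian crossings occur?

Leg 1: +170.47° → -160.22°, shortest Δλ = 29.31° (east) — crosses 180°.
Leg 2: -160.22° → +141.78°, shortest Δλ = -58.0° (west) — crosses 180°.
Leg 3: +141.78° → -151.35°, shortest Δλ = 66.87° (east) — crosses 180°.
Leg 4: -151.35° → +130.02°, shortest Δλ = -78.63° (west) — crosses 180°.
Leg 5: +130.02° → +27.58°, shortest Δλ = -102.44° (west) — does not cross 180°.
Total crossings: 4.

4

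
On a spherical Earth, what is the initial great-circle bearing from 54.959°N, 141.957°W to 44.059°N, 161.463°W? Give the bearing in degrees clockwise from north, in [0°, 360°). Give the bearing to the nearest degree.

Δλ = -161.463 − -141.957 = -19.506°.
θ = atan2( sin Δλ · cos φ₂ , cos φ₁ · sin φ₂ − sin φ₁ · cos φ₂ · cos Δλ )
  = atan2(-0.23995, -0.15533) = -122.916° → normalised to [0°, 360°): 237.084°.

237°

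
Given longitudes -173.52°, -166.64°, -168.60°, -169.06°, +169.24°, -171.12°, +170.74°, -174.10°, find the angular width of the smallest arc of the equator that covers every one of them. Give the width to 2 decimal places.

Sort the longitudes: -174.10°, -173.52°, -171.12°, -169.06°, -168.60°, -166.64°, +169.24°, +170.74°.
Eastward gaps between consecutive values (wrapping around): 0.58°, 2.40°, 2.06°, 0.46°, 1.96°, 335.88°, 1.50°, 15.16°.
Largest gap = 335.88° ⇒ minimal covering band is its complement: 360° − 335.88° = 24.12°.
Band runs from +169.24° eastward to -166.64°, crossing the antimeridian.

24.12°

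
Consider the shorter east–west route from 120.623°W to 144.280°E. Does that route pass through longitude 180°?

Naïve |144.280 − -120.623| = 264.903° > 180°, so the shorter arc goes the other way round — across 180°.
Signed shortest Δλ = ((144.280 − -120.623 + 180) mod 360) − 180 = -95.097°.
Going west by 95.097° from -120.623° passes through 180° before reaching +144.280°.

Yes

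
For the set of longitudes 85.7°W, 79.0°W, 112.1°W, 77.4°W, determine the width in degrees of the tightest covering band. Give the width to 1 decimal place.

34.7°

Sort the longitudes: -112.1°, -85.7°, -79.0°, -77.4°.
Eastward gaps between consecutive values (wrapping around): 26.4°, 6.7°, 1.6°, 325.3°.
Largest gap = 325.3° ⇒ minimal covering band is its complement: 360° − 325.3° = 34.7°.
Band runs from -112.1° eastward to -77.4°.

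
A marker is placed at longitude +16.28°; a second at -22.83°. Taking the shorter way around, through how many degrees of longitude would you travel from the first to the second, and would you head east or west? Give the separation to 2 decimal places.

Raw difference: -22.83 − 16.28 = -39.11°.
Normalise into (−180°, 180°]: -39.11° stays -39.11°.
Negative ⇒ the second point lies to the west; separation 39.11°.

39.11° west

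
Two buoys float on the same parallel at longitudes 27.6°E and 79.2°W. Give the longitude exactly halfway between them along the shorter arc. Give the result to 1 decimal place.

25.8°W

Signed shortest Δλ from +27.6° to -79.2° is -106.8°.
Midpoint longitude = +27.6° + (-106.8°)/2 = +27.6° − 53.4° = -25.8°.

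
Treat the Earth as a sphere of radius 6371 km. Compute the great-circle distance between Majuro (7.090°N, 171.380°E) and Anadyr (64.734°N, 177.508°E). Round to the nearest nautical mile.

Δλ = 177.508 − 171.380 = 6.128°.
Δφ = 64.734 − 7.090 = 57.644°.
a = sin²(Δφ/2) + cos φ₁ · cos φ₂ · sin²(Δλ/2) = 0.233621.
c = 2·atan2(√a, √(1−a)) = 1.00894 rad → d = 6371·c ≈ 6427.96 km ≈ 3470.82 nmi.

3471 nmi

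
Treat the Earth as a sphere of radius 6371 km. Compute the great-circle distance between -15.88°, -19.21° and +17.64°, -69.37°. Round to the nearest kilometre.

Δλ = -69.37 − -19.21 = -50.16°.
Δφ = 17.64 − -15.88 = 33.52°.
a = sin²(Δφ/2) + cos φ₁ · cos φ₂ · sin²(Δλ/2) = 0.247847.
c = 2·atan2(√a, √(1−a)) = 1.04222 rad → d = 6371·c ≈ 6639.98 km.

6640 km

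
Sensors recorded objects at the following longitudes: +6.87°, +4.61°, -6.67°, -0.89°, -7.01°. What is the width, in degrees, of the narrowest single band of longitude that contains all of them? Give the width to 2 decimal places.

13.88°

Sort the longitudes: -7.01°, -6.67°, -0.89°, +4.61°, +6.87°.
Eastward gaps between consecutive values (wrapping around): 0.34°, 5.78°, 5.50°, 2.26°, 346.12°.
Largest gap = 346.12° ⇒ minimal covering band is its complement: 360° − 346.12° = 13.88°.
Band runs from -7.01° eastward to +6.87°.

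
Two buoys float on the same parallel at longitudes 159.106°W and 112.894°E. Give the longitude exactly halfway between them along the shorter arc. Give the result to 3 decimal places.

Signed shortest Δλ from -159.106° to +112.894° is -88.000°.
Midpoint longitude = -159.106° + (-88.000°)/2 = -159.106° − 44.000° = -203.106°.
Normalise into (−180°, 180°]: +156.894°.
(The naïve average (-159.106 + +112.894)/2 = -23.106° is on the wrong side of the globe.)

156.894°E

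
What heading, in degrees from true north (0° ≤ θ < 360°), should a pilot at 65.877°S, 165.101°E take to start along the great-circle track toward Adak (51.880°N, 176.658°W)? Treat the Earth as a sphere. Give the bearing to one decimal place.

Δλ = -176.658 − 165.101 = -341.759°; wrapped into (−180°, 180°]: 18.241°.
θ = atan2( sin Δλ · cos φ₂ , cos φ₁ · sin φ₂ − sin φ₁ · cos φ₂ · cos Δλ )
  = atan2(0.19323, 0.85662) = 12.711° → normalised to [0°, 360°): 12.711°.

12.7°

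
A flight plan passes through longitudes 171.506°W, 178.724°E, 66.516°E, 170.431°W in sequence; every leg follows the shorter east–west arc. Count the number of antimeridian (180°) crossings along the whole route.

Leg 1: -171.506° → +178.724°, shortest Δλ = -9.77° (west) — crosses 180°.
Leg 2: +178.724° → +66.516°, shortest Δλ = -112.208° (west) — does not cross 180°.
Leg 3: +66.516° → -170.431°, shortest Δλ = 123.053° (east) — crosses 180°.
Total crossings: 2.

2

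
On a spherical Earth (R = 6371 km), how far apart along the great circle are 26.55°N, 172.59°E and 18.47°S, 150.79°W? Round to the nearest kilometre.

Δλ = -150.79 − 172.59 = -323.38°; wrapped into (−180°, 180°]: 36.62°.
Δφ = -18.47 − 26.55 = -45.02°.
a = sin²(Δφ/2) + cos φ₁ · cos φ₂ · sin²(Δλ/2) = 0.230310.
c = 2·atan2(√a, √(1−a)) = 1.00110 rad → d = 6371·c ≈ 6377.98 km.

6378 km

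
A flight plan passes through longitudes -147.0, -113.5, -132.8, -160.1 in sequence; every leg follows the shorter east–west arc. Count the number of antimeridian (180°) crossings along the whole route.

Leg 1: -147.0° → -113.5°, shortest Δλ = 33.5° (east) — does not cross 180°.
Leg 2: -113.5° → -132.8°, shortest Δλ = -19.3° (west) — does not cross 180°.
Leg 3: -132.8° → -160.1°, shortest Δλ = -27.3° (west) — does not cross 180°.
Total crossings: 0.

0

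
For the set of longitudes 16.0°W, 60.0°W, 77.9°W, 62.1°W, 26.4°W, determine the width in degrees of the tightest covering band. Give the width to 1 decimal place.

Sort the longitudes: -77.9°, -62.1°, -60.0°, -26.4°, -16.0°.
Eastward gaps between consecutive values (wrapping around): 15.8°, 2.1°, 33.6°, 10.4°, 298.1°.
Largest gap = 298.1° ⇒ minimal covering band is its complement: 360° − 298.1° = 61.9°.
Band runs from -77.9° eastward to -16.0°.

61.9°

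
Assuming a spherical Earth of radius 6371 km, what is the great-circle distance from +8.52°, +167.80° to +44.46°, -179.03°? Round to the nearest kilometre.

4194 km

Δλ = -179.03 − 167.80 = -346.83°; wrapped into (−180°, 180°]: 13.17°.
Δφ = 44.46 − 8.52 = 35.94°.
a = sin²(Δφ/2) + cos φ₁ · cos φ₂ · sin²(Δλ/2) = 0.104467.
c = 2·atan2(√a, √(1−a)) = 0.65825 rad → d = 6371·c ≈ 4193.68 km.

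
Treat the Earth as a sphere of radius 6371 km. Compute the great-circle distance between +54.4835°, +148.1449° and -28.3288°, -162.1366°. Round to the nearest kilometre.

Δλ = -162.1366 − 148.1449 = -310.2815°; wrapped into (−180°, 180°]: 49.7185°.
Δφ = -28.3288 − 54.4835 = -82.8123°.
a = sin²(Δφ/2) + cos φ₁ · cos φ₂ · sin²(Δλ/2) = 0.527812.
c = 2·atan2(√a, √(1−a)) = 1.62645 rad → d = 6371·c ≈ 10362.11 km.

10362 km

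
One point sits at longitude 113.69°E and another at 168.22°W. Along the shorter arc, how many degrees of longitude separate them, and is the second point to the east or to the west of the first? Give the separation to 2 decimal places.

Raw difference: -168.22 − 113.69 = -281.91°.
Normalise into (−180°, 180°]: -281.91° + 360° = 78.09°.
Positive ⇒ the second point lies to the east; separation 78.09°.

78.09° east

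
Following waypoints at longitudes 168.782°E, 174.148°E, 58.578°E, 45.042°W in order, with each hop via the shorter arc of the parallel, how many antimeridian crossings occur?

Leg 1: +168.782° → +174.148°, shortest Δλ = 5.366° (east) — does not cross 180°.
Leg 2: +174.148° → +58.578°, shortest Δλ = -115.57° (west) — does not cross 180°.
Leg 3: +58.578° → -45.042°, shortest Δλ = -103.62° (west) — does not cross 180°.
Total crossings: 0.

0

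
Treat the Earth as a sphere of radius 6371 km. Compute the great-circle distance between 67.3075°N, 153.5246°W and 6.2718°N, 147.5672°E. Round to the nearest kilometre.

Δλ = 147.5672 − -153.5246 = 301.0918°; wrapped into (−180°, 180°]: -58.9082°.
Δφ = 6.2718 − 67.3075 = -61.0357°.
a = sin²(Δφ/2) + cos φ₁ · cos φ₂ · sin²(Δλ/2) = 0.350590.
c = 2·atan2(√a, √(1−a)) = 1.26734 rad → d = 6371·c ≈ 8074.23 km.

8074 km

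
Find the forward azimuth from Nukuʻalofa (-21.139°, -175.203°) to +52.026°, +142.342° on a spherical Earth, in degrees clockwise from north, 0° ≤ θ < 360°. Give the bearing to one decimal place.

335.2°

Δλ = 142.342 − -175.203 = 317.545°; wrapped into (−180°, 180°]: -42.455°.
θ = atan2( sin Δλ · cos φ₂ , cos φ₁ · sin φ₂ − sin φ₁ · cos φ₂ · cos Δλ )
  = atan2(-0.41534, 0.89896) = -24.798° → normalised to [0°, 360°): 335.202°.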